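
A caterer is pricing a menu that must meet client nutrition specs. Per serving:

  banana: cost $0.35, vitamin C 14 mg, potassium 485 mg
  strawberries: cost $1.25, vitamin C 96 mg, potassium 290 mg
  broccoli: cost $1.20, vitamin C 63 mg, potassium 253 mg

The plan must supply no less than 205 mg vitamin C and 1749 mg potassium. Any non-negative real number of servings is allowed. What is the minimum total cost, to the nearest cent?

Minimising a linear cost over {vitamin C ≥ 205, potassium ≥ 1749, servings ≥ 0} — the optimum is at a vertex, using one or two foods.
banana only: max(205/14, 1749/485) = 14.64 servings → $5.12.
strawberries only: max(205/96, 1749/290) = 6.031 servings → $7.54.
broccoli only: max(205/63, 1749/253) = 6.913 servings → $8.30.
banana + strawberries with both tight: 2.552 servings and 1.763 servings → $3.10.
banana + broccoli with both tight: 2.159 servings and 2.774 servings → $4.08.
strawberries + broccoli with both targets exact would need a negative amount; discard.
So the least-cost plan costs $3.10.

$3.10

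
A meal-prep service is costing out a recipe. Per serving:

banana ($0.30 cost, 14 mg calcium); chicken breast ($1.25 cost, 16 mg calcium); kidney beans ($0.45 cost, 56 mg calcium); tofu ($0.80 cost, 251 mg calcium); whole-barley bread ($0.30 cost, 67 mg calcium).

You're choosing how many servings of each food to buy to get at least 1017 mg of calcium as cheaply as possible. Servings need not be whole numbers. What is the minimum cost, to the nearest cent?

Cost per mg of calcium: tofu $0.0032, whole-barley bread $0.0045, kidney beans $0.0080, banana $0.0214, chicken breast $0.0781.
With no serving limits, use only tofu: 1017 mg / 251 mg = 4.052 servings × $0.80 = $3.24.

$3.24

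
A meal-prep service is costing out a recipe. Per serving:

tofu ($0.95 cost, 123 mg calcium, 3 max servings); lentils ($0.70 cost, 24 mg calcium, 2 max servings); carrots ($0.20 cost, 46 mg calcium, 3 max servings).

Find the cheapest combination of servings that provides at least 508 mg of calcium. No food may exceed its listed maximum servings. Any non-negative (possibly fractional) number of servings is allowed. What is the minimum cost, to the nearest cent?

$3.48

Cost per mg of calcium: carrots $0.0043, tofu $0.0077, lentils $0.0292.
Take 3 servings of carrots: +138.0 mg calcium for $0.60 (total $0.60, still need 370.0 mg).
Take 3 servings of tofu: +369.0 mg calcium for $2.85 (total $3.45, still need 1.0 mg).
Take 0.04167 servings of lentils: +1.0 mg calcium for $0.03 (total $3.48, still need 0.0 mg).
Filling from the cheapest source first is optimal under one linear minimum: $3.48.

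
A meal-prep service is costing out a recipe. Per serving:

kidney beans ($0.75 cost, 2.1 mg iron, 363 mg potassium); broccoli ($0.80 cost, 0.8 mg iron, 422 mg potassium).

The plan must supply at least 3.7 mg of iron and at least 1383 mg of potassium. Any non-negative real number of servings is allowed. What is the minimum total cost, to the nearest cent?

$2.67

Minimising a linear cost over {iron ≥ 3.7, potassium ≥ 1383, servings ≥ 0} — the optimum is at a vertex, using one or two foods.
kidney beans only: max(3.7/2.1, 1383/363) = 3.81 servings → $2.86.
broccoli only: max(3.7/0.8, 1383/422) = 4.625 servings → $3.70.
kidney beans + broccoli with both tight: 0.7637 servings and 2.62 servings → $2.67.
Cheapest feasible corner: $2.67.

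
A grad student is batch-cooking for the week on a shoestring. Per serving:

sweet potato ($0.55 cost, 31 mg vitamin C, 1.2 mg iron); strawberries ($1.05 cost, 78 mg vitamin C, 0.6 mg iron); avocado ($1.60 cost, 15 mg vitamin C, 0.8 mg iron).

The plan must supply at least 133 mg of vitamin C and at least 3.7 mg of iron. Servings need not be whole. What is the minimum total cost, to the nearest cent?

$2.16

Check every corner: each single food scaled to meet both minima, and each pair solved so both constraints bind.
sweet potato only: max(133/31, 3.7/1.2) = 4.29 servings → $2.36.
strawberries only: max(133/78, 3.7/0.6) = 6.167 servings → $6.47.
avocado only: max(133/15, 3.7/0.8) = 8.867 servings → $14.19.
sweet potato + strawberries with both tight: 2.784 servings and 0.5987 servings → $2.16.
sweet potato + avocado with both targets exact would need a negative amount; discard.
strawberries + avocado with both tight: 0.9532 servings and 3.91 servings → $7.26.
Cheapest feasible corner: $2.16.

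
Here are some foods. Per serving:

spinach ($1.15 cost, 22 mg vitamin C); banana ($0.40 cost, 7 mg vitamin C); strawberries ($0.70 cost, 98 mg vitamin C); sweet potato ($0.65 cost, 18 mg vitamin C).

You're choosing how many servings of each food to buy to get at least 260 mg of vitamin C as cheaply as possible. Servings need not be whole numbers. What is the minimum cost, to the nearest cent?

$1.86

Cost per mg of vitamin C: strawberries $0.0071, sweet potato $0.0361, spinach $0.0523, banana $0.0571.
With no serving limits, use only strawberries: 260 mg / 98 mg = 2.653 servings × $0.70 = $1.86.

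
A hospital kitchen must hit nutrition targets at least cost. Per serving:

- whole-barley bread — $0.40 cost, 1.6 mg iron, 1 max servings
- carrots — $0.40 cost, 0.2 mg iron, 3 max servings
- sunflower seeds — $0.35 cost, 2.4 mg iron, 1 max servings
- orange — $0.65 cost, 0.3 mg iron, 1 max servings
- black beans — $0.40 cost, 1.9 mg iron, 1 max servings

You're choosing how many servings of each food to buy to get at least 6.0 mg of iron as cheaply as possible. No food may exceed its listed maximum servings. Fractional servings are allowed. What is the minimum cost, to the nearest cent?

$1.35

Cost per mg of iron: sunflower seeds $0.1458, black beans $0.2105, whole-barley bread $0.2500, carrots $2.0000, orange $2.1667.
Take 1 serving of sunflower seeds: +2.4 mg iron for $0.35 (total $0.35, still need 3.6 mg).
Take 1 serving of black beans: +1.9 mg iron for $0.40 (total $0.75, still need 1.7 mg).
Take 1 serving of whole-barley bread: +1.6 mg iron for $0.40 (total $1.15, still need 0.1 mg).
Take 0.5 servings of carrots: +0.1 mg iron for $0.20 (total $1.35, still need 0.0 mg).
Filling from the cheapest source first is optimal under one linear minimum: $1.35.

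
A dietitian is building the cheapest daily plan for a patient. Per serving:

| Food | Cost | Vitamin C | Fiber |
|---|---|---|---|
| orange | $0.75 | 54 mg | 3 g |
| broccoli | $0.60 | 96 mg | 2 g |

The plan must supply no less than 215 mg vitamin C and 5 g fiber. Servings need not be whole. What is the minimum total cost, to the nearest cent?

$1.46

At the optimum either one food covers both requirements or two foods hit both targets exactly; no other combination can be cheaper.
orange only: max(215/54, 5/3) = 3.981 servings → $2.99.
broccoli only: max(215/96, 5/2) = 2.5 servings → $1.50.
orange + broccoli with both tight: 0.2778 servings and 2.083 servings → $1.46.
The minimum over all feasible corners is $1.46.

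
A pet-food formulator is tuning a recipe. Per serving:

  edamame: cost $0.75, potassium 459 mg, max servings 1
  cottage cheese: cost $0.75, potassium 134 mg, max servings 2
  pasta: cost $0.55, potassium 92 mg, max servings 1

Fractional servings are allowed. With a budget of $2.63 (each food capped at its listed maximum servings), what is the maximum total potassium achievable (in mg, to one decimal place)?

790.6 mg

Potassium per dollar: edamame 612, cottage cheese 178.7, pasta 167.3.
Take 1 serving of edamame: spends $0.75, +459.0 mg potassium (running total 459.0 mg).
Take 2 servings of cottage cheese: spends $1.50, +268.0 mg potassium (running total 727.0 mg).
Take 0.6909 servings of pasta: spends $0.38, +63.6 mg potassium (running total 790.6 mg).
Greedy by best ratio exhausts the cost allowance optimally: 790.6 mg.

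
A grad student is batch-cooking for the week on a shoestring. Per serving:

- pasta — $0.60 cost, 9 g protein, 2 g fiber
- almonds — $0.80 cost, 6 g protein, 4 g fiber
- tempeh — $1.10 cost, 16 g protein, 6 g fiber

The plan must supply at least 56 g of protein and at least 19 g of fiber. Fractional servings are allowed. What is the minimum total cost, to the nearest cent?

$3.82

At the optimum either one food covers both requirements or two foods hit both targets exactly; no other combination can be cheaper.
pasta only: max(56/9, 19/2) = 9.5 servings → $5.70.
almonds only: max(56/6, 19/4) = 9.333 servings → $7.47.
tempeh only: max(56/16, 19/6) = 3.5 servings → $3.85.
pasta + almonds with both tight: 4.583 servings and 2.458 servings → $4.72.
pasta + tempeh with both tight: 1.455 servings and 2.682 servings → $3.82.
almonds + tempeh with both targets exact would need a negative amount; discard.
The minimum over all feasible corners is $3.82.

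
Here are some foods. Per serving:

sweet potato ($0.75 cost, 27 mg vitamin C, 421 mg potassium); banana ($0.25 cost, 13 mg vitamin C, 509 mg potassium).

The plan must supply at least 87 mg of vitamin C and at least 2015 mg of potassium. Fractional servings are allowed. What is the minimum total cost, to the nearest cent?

$1.67

sweet potato only: max(87/27, 2015/421) = 4.786 servings → $3.59.
banana only: max(87/13, 2015/509) = 6.692 servings → $1.67.
sweet potato + banana with both tight: 2.187 servings and 2.15 servings → $2.18.
The minimum over all feasible corners is $1.67.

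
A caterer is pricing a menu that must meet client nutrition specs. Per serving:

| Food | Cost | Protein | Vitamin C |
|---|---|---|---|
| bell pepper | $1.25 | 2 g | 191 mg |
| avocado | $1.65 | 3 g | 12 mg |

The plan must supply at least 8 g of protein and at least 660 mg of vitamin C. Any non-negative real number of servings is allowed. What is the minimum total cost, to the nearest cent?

This is a tiny linear program; its minimum lies at a vertex of the feasible set. List the vertices and price them.
bell pepper only: max(8/2, 660/191) = 4 servings → $5.00.
avocado only: max(8/3, 660/12) = 55 servings → $90.75.
bell pepper + avocado with both tight: 3.432 servings and 0.3789 servings → $4.91.
So the least-cost plan costs $4.91.

$4.91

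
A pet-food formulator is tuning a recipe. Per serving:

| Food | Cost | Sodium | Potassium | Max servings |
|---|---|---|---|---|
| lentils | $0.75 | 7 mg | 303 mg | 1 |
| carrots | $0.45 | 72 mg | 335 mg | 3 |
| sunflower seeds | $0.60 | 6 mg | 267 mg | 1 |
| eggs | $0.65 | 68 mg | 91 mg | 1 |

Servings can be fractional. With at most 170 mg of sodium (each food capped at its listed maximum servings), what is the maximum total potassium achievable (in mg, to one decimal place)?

1300.5 mg

Potassium per mg sodium: sunflower seeds 44.5, lentils 43.29, carrots 4.653, eggs 1.338.
Take 1 serving of sunflower seeds: uses 6 mg sodium, +267.0 mg potassium (running total 267.0 mg).
Take 1 serving of lentils: uses 7 mg sodium, +303.0 mg potassium (running total 570.0 mg).
Take 2.181 servings of carrots: uses 157 mg sodium, +730.5 mg potassium (running total 1300.5 mg).
Greedy by best ratio exhausts the sodium allowance optimally: 1300.5 mg.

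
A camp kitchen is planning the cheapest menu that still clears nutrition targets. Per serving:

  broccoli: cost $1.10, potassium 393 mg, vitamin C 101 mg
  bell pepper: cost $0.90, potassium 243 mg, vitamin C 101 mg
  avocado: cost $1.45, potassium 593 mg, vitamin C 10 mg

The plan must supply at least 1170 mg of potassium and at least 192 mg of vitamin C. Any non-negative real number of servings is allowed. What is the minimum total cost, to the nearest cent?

Minimising a linear cost over {potassium ≥ 1170, vitamin C ≥ 192, servings ≥ 0} — the optimum is at a vertex, using one or two foods.
broccoli only: max(1170/393, 192/101) = 2.977 servings → $3.27.
bell pepper only: max(1170/243, 192/101) = 4.815 servings → $4.33.
avocado only: max(1170/593, 192/10) = 19.2 servings → $27.84.
broccoli + bell pepper: the both-tight solution has a negative serving — not a feasible corner.
broccoli + avocado with both tight: 1.825 servings and 0.7633 servings → $3.11.
bell pepper + avocado with both tight: 1.778 servings and 1.245 servings → $3.40.
So the least-cost plan costs $3.11.

$3.11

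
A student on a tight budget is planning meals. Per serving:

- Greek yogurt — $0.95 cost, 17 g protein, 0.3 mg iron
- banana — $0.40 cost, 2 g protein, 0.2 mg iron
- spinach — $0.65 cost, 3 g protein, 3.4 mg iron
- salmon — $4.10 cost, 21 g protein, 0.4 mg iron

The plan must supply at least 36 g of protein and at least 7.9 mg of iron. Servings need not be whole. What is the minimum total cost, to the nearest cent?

Greek yogurt only: max(36/17, 7.9/0.3) = 26.33 servings → $25.02.
banana only: max(36/2, 7.9/0.2) = 39.5 servings → $15.80.
spinach only: max(36/3, 7.9/3.4) = 12 servings → $7.80.
salmon only: max(36/21, 7.9/0.4) = 19.75 servings → $80.97.
Greek yogurt + banana: intersection lies outside the first quadrant.
Greek yogurt + spinach with both tight: 1.735 servings and 2.17 servings → $3.06.
Greek yogurt + salmon: the both-tight solution has a negative serving — not a feasible corner.
banana + spinach with both tight: 15.92 servings and 1.387 servings → $7.27.
banana + salmon: intersection lies outside the first quadrant.
spinach + salmon with both tight: 2.158 servings and 1.406 servings → $7.17.
The minimum over all feasible corners is $3.06.

$3.06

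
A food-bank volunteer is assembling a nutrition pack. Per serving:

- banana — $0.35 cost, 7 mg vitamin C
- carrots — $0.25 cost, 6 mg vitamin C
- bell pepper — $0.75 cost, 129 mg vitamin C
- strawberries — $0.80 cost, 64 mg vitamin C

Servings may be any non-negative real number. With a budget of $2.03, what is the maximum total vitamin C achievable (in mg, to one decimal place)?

Vitamin C per dollar: bell pepper 172, strawberries 80, carrots 24, banana 20.
With no serving limits, spend the whole cost allowance on bell pepper: $2.03 / $0.75 × 129 mg = 349.2 mg.

349.2 mg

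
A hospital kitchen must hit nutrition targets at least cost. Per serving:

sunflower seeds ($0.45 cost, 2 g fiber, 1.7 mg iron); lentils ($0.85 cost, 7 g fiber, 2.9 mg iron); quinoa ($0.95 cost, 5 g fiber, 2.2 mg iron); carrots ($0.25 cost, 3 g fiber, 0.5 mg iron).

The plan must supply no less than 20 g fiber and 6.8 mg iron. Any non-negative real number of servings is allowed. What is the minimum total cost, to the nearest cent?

sunflower seeds only: max(20/2, 6.8/1.7) = 10 servings → $4.50.
lentils only: max(20/7, 6.8/2.9) = 2.857 servings → $2.43.
quinoa only: max(20/5, 6.8/2.2) = 4 servings → $3.80.
carrots only: max(20/3, 6.8/0.5) = 13.6 servings → $3.40.
sunflower seeds + lentils: intersection lies outside the first quadrant.
sunflower seeds + quinoa with both targets exact would need a negative amount; discard.
sunflower seeds + carrots with both tight: 2.537 servings and 4.976 servings → $2.39.
lentils + quinoa with both targets exact would need a negative amount; discard.
lentils + carrots with both tight: 2 servings and 2 servings → $2.20.
quinoa + carrots with both tight: 2.537 servings and 2.439 servings → $3.02.
So the least-cost plan costs $2.20.

$2.20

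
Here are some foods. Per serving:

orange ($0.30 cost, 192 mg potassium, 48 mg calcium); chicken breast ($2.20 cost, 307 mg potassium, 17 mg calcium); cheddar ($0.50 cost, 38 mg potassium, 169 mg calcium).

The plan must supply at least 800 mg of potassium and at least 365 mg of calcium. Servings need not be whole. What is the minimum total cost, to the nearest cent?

orange only: max(800/192, 365/48) = 7.604 servings → $2.28.
chicken breast only: max(800/307, 365/17) = 21.47 servings → $47.24.
cheddar only: max(800/38, 365/169) = 21.05 servings → $10.53.
orange + chicken breast: the both-tight solution has a negative serving — not a feasible corner.
orange + cheddar with both tight: 3.962 servings and 1.034 servings → $1.71.
chicken breast + cheddar with both tight: 2.368 servings and 1.922 servings → $6.17.
So the least-cost plan costs $1.71.

$1.71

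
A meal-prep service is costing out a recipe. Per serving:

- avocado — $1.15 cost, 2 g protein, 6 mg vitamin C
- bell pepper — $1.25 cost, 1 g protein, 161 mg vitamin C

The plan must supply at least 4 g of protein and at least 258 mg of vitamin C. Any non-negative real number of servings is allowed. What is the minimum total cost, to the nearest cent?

The cheapest plan sits at a corner of the feasible region — with two constraints it uses at most two foods.
avocado only: max(4/2, 258/6) = 43 servings → $49.45.
bell pepper only: max(4/1, 258/161) = 4 servings → $5.00.
avocado + bell pepper with both tight: 1.222 servings and 1.557 servings → $3.35.
Cheapest feasible corner: $3.35.

$3.35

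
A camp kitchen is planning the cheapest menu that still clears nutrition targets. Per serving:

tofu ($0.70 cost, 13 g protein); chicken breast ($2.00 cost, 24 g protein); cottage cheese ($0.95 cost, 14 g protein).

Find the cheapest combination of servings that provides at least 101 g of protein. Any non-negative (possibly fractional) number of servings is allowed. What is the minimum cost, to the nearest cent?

Cost per g of protein: tofu $0.0538, cottage cheese $0.0679, chicken breast $0.0833.
With no serving limits, use only tofu: 101 g / 13 g = 7.769 servings × $0.70 = $5.44.

$5.44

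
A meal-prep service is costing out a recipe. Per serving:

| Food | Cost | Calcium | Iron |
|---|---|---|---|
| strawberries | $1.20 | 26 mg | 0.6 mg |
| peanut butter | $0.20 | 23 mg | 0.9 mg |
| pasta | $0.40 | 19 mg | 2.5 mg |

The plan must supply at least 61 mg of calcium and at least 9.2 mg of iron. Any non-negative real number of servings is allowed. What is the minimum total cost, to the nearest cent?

$1.47

strawberries only: max(61/26, 9.2/0.6) = 15.33 servings → $18.40.
peanut butter only: max(61/23, 9.2/0.9) = 10.22 servings → $2.04.
pasta only: max(61/19, 9.2/2.5) = 3.68 servings → $1.47.
strawberries + peanut butter with both targets exact would need a negative amount; discard.
strawberries + pasta: the both-tight solution has a negative serving — not a feasible corner.
peanut butter + pasta: intersection lies outside the first quadrant.
So the least-cost plan costs $1.47.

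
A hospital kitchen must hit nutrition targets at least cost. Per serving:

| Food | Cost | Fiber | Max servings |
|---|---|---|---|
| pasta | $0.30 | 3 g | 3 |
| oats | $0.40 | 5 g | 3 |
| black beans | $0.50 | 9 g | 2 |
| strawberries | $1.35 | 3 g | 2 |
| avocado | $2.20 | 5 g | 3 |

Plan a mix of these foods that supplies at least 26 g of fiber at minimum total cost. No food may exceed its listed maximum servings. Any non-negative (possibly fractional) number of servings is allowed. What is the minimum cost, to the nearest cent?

Cost per g of fiber: black beans $0.0556, oats $0.0800, pasta $0.1000, avocado $0.4400, strawberries $0.4500.
Take 2 servings of black beans: +18.0 g fiber for $1.00 (total $1.00, still need 8.0 g).
Take 1.6 servings of oats: +8.0 g fiber for $0.64 (total $1.64, still need 0.0 g).
Greedy by cheapest-per-g is optimal for a single linear constraint, so the minimum cost is $1.64.

$1.64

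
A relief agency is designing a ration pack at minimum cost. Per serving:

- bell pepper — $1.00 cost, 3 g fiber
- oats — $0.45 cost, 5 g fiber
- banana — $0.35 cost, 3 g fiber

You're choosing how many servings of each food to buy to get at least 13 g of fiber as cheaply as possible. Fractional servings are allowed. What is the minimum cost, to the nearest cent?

Cost per g of fiber: oats $0.0900, banana $0.1167, bell pepper $0.3333.
With no serving limits, use only oats: 13 g / 5 g = 2.6 servings × $0.45 = $1.17.

$1.17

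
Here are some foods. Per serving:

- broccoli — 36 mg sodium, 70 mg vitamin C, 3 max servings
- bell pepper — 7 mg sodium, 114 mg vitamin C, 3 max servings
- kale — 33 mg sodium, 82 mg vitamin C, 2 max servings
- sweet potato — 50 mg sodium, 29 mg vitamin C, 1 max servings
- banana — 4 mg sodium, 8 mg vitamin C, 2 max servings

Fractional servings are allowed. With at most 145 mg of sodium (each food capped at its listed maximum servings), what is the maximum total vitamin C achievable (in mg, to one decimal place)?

619.2 mg

Vitamin C per mg sodium: bell pepper 16.29, kale 2.485, banana 2, broccoli 1.944, sweet potato 0.58.
Take 3 servings of bell pepper: uses 21 mg sodium, +342.0 mg vitamin C (running total 342.0 mg).
Take 2 servings of kale: uses 66 mg sodium, +164.0 mg vitamin C (running total 506.0 mg).
Take 2 servings of banana: uses 8 mg sodium, +16.0 mg vitamin C (running total 522.0 mg).
Take 1.389 servings of broccoli: uses 50 mg sodium, +97.2 mg vitamin C (running total 619.2 mg).
Filling greedily by vitamin C-per-mg sodium is optimal for one linear limit, giving 619.2 mg.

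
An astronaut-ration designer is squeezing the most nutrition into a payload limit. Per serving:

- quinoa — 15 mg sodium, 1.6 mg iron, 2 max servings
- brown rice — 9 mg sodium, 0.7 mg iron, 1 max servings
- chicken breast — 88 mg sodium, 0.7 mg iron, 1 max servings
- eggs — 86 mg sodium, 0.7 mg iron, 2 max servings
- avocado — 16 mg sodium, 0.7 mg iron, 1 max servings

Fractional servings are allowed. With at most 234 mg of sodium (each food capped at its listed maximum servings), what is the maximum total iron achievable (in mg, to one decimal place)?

6.1 mg

Iron per mg sodium: quinoa 0.1067, brown rice 0.07778, avocado 0.04375, eggs 0.00814, chicken breast 0.007955.
Take 2 servings of quinoa: uses 30 mg sodium, +3.2 mg iron (running total 3.2 mg).
Take 1 serving of brown rice: uses 9 mg sodium, +0.7 mg iron (running total 3.9 mg).
Take 1 serving of avocado: uses 16 mg sodium, +0.7 mg iron (running total 4.6 mg).
Take 2 servings of eggs: uses 172 mg sodium, +1.4 mg iron (running total 6.0 mg).
Take 0.07955 servings of chicken breast: uses 7 mg sodium, +0.1 mg iron (running total 6.1 mg).
Greedy by best ratio exhausts the sodium allowance optimally: 6.1 mg.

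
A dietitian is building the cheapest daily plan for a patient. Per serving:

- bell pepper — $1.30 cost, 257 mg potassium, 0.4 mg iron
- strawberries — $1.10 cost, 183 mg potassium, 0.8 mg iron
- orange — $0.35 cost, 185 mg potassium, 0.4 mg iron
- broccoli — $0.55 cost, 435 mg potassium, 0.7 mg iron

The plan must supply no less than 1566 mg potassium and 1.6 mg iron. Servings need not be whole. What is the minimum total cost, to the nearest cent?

An LP optimum is at a vertex; with two nutrient constraints at most two foods are used. Check each candidate.
bell pepper only: max(1566/257, 1.6/0.4) = 6.093 servings → $7.92.
strawberries only: max(1566/183, 1.6/0.8) = 8.557 servings → $9.41.
orange only: max(1566/185, 1.6/0.4) = 8.465 servings → $2.96.
broccoli only: max(1566/435, 1.6/0.7) = 3.6 servings → $1.98.
bell pepper + strawberries: intersection lies outside the first quadrant.
bell pepper + orange with both targets exact would need a negative amount; discard.
bell pepper + broccoli: the both-tight solution has a negative serving — not a feasible corner.
strawberries + orange: the both-tight solution has a negative serving — not a feasible corner.
strawberries + broccoli: intersection lies outside the first quadrant.
orange + broccoli with both targets exact would need a negative amount; discard.
Cheapest feasible corner: $1.98.

$1.98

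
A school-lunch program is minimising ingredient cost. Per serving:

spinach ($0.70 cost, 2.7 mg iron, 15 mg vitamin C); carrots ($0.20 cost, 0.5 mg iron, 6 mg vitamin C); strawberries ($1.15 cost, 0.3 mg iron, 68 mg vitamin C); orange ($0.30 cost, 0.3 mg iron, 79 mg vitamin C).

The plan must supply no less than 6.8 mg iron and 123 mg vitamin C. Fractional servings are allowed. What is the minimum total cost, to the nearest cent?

At the optimum either one food covers both requirements or two foods hit both targets exactly; no other combination can be cheaper.
spinach only: max(6.8/2.7, 123/15) = 8.2 servings → $5.74.
carrots only: max(6.8/0.5, 123/6) = 20.5 servings → $4.10.
strawberries only: max(6.8/0.3, 123/68) = 22.67 servings → $26.07.
orange only: max(6.8/0.3, 123/79) = 22.67 servings → $6.80.
spinach + carrots: intersection lies outside the first quadrant.
spinach + strawberries with both tight: 2.376 servings and 1.285 servings → $3.14.
spinach + orange with both tight: 2.396 servings and 1.102 servings → $2.01.
carrots + strawberries with both tight: 13.21 servings and 0.6429 servings → $3.38.
carrots + orange with both tight: 13.27 servings and 0.5491 servings → $2.82.
strawberries + orange: intersection lies outside the first quadrant.
The minimum over all feasible corners is $2.01.

$2.01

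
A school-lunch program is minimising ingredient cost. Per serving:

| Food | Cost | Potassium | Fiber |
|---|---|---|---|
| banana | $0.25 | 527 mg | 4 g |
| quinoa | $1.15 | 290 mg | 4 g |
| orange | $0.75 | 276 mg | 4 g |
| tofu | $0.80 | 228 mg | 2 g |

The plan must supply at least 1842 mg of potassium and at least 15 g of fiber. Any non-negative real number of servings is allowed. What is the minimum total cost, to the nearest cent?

$0.94

A basic optimal solution has at most two foods positive. Try each food alone and each pair with both targets met exactly.
banana only: max(1842/527, 15/4) = 3.75 servings → $0.94.
quinoa only: max(1842/290, 15/4) = 6.352 servings → $7.30.
orange only: max(1842/276, 15/4) = 6.674 servings → $5.01.
tofu only: max(1842/228, 15/2) = 8.079 servings → $6.46.
banana + quinoa with both tight: 3.184 servings and 0.5665 servings → $1.45.
banana + orange with both tight: 3.215 servings and 0.5349 servings → $1.20.
banana + tofu with both tight: 1.859 servings and 3.782 servings → $3.49.
quinoa + orange with both targets exact would need a negative amount; discard.
quinoa + tofu: the both-tight solution has a negative serving — not a feasible corner.
orange + tofu: intersection lies outside the first quadrant.
The minimum over all feasible corners is $0.94.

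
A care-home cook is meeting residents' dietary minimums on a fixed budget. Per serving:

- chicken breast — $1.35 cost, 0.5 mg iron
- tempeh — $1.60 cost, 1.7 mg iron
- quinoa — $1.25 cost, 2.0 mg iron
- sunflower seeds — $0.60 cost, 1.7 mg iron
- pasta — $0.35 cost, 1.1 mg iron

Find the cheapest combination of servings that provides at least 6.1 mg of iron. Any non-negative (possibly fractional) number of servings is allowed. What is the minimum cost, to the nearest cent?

Cost per mg of iron: pasta $0.3182, sunflower seeds $0.3529, quinoa $0.6250, tempeh $0.9412, chicken breast $2.7000.
With no serving limits, use only pasta: 6.1 mg / 1.1 mg = 5.545 servings × $0.35 = $1.94.

$1.94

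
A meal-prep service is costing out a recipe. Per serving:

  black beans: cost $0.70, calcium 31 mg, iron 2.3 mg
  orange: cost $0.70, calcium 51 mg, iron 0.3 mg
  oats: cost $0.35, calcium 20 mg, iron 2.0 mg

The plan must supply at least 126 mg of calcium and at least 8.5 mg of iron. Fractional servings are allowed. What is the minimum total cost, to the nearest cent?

$2.04

With two linear requirements the optimum uses one or two foods; enumerate the corners.
black beans only: max(126/31, 8.5/2.3) = 4.065 servings → $2.85.
orange only: max(126/51, 8.5/0.3) = 28.33 servings → $19.83.
oats only: max(126/20, 8.5/2.0) = 6.3 servings → $2.21.
black beans + orange with both tight: 3.664 servings and 0.2435 servings → $2.74.
black beans + oats: the both-tight solution has a negative serving — not a feasible corner.
orange + oats with both tight: 0.8542 servings and 4.122 servings → $2.04.
So the least-cost plan costs $2.04.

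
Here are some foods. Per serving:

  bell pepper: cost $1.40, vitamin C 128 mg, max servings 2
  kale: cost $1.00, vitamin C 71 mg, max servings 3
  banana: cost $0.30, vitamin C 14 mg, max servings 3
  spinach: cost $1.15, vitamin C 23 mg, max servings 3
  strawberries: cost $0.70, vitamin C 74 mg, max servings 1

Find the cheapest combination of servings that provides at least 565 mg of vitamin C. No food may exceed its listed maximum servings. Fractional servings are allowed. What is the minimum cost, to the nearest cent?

Cost per mg of vitamin C: strawberries $0.0095, bell pepper $0.0109, kale $0.0141, banana $0.0214, spinach $0.0500.
Take 1 serving of strawberries: +74.0 mg vitamin C for $0.70 (total $0.70, still need 491.0 mg).
Take 2 servings of bell pepper: +256.0 mg vitamin C for $2.80 (total $3.50, still need 235.0 mg).
Take 3 servings of kale: +213.0 mg vitamin C for $3.00 (total $6.50, still need 22.0 mg).
Take 1.571 servings of banana: +22.0 mg vitamin C for $0.47 (total $6.97, still need 0.0 mg).
Greedy by cheapest-per-mg is optimal for a single linear constraint, so the minimum cost is $6.97.

$6.97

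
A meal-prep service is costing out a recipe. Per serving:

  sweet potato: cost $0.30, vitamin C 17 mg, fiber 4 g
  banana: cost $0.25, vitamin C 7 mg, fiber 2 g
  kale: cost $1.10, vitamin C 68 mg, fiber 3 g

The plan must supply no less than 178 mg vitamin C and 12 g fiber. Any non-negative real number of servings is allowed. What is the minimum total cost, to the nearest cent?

The cheapest plan sits at a corner of the feasible region — with two constraints it uses at most two foods.
sweet potato only: max(178/17, 12/4) = 10.47 servings → $3.14.
banana only: max(178/7, 12/2) = 25.43 servings → $6.36.
kale only: max(178/68, 12/3) = 4 servings → $4.40.
sweet potato + banana: the both-tight solution has a negative serving — not a feasible corner.
sweet potato + kale with both tight: 1.276 servings and 2.299 servings → $2.91.
banana + kale with both tight: 2.452 servings and 2.365 servings → $3.21.
Cheapest feasible corner: $2.91.

$2.91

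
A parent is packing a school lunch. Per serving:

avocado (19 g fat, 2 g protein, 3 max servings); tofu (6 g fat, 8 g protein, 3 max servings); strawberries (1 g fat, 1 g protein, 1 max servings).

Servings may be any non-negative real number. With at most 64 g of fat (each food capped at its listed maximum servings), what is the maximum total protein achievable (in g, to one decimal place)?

29.7 g

Protein per g fat: tofu 1.333, strawberries 1, avocado 0.1053.
Take 3 servings of tofu: uses 18 g fat, +24.0 g protein (running total 24.0 g).
Take 1 serving of strawberries: uses 1 g fat, +1.0 g protein (running total 25.0 g).
Take 2.368 servings of avocado: uses 45 g fat, +4.7 g protein (running total 29.7 g).
Filling greedily by protein-per-g fat is optimal for one linear limit, giving 29.7 g.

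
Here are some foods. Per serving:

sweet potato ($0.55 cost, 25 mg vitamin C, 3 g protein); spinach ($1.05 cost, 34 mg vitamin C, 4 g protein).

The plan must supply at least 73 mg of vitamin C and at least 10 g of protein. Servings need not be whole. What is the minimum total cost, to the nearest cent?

Compare the cost at each extreme point of the feasible region.
sweet potato only: max(73/25, 10/3) = 3.333 servings → $1.83.
spinach only: max(73/34, 10/4) = 2.5 servings → $2.62.
sweet potato + spinach: intersection lies outside the first quadrant.
The minimum over all feasible corners is $1.83.

$1.83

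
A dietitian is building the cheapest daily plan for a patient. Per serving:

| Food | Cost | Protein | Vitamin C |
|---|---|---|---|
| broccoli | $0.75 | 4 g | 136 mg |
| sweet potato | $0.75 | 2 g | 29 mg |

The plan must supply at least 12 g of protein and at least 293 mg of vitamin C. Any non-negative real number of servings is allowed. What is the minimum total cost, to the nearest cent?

broccoli only: max(12/4, 293/136) = 3 servings → $2.25.
sweet potato only: max(12/2, 293/29) = 10.1 servings → $7.58.
broccoli + sweet potato with both tight: 1.526 servings and 2.949 servings → $3.36.
Cheapest feasible corner: $2.25.

$2.25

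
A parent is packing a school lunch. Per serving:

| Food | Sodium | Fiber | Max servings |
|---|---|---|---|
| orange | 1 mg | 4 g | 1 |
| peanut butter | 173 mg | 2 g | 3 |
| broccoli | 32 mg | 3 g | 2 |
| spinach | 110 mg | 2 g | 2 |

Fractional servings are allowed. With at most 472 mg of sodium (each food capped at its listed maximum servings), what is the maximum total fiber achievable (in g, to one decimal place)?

16.2 g

Fiber per mg sodium: orange 4, broccoli 0.09375, spinach 0.01818, peanut butter 0.01156.
Take 1 serving of orange: uses 1 mg sodium, +4.0 g fiber (running total 4.0 g).
Take 2 servings of broccoli: uses 64 mg sodium, +6.0 g fiber (running total 10.0 g).
Take 2 servings of spinach: uses 220 mg sodium, +4.0 g fiber (running total 14.0 g).
Take 1.081 servings of peanut butter: uses 187 mg sodium, +2.2 g fiber (running total 16.2 g).
Greedy by best ratio exhausts the sodium allowance optimally: 16.2 g.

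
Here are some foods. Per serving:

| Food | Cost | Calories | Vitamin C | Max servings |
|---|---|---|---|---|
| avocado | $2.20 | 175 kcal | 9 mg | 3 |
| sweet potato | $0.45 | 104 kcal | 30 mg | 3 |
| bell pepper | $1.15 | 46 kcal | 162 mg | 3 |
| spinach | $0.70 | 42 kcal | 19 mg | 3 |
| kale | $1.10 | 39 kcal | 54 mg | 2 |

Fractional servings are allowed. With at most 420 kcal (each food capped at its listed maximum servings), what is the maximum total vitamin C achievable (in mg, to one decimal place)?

Vitamin C per kcal: bell pepper 3.522, kale 1.385, spinach 0.4524, sweet potato 0.2885, avocado 0.05143.
Take 3 servings of bell pepper: uses 138 kcal, +486.0 mg vitamin C (running total 486.0 mg).
Take 2 servings of kale: uses 78 kcal, +108.0 mg vitamin C (running total 594.0 mg).
Take 3 servings of spinach: uses 126 kcal, +57.0 mg vitamin C (running total 651.0 mg).
Take 0.75 servings of sweet potato: uses 78 kcal, +22.5 mg vitamin C (running total 673.5 mg).
Greedy by best ratio exhausts the calories allowance optimally: 673.5 mg.

673.5 mg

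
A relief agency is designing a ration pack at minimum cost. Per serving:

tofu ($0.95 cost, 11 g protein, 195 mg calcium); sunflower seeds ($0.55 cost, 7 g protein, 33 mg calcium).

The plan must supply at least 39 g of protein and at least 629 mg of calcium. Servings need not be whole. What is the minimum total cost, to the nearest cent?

$3.33

Check every corner: each single food scaled to meet both minima, and each pair solved so both constraints bind.
tofu only: max(39/11, 629/195) = 3.545 servings → $3.37.
sunflower seeds only: max(39/7, 629/33) = 19.06 servings → $10.48.
tofu + sunflower seeds with both tight: 3.11 servings and 0.6846 servings → $3.33.
Cheapest feasible corner: $3.33.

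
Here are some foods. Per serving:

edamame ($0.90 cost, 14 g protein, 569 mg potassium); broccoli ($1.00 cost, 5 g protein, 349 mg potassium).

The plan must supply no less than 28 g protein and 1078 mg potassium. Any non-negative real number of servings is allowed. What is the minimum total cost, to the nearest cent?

$1.80

Compare the cost at each extreme point of the feasible region.
edamame only: max(28/14, 1078/569) = 2 servings → $1.80.
broccoli only: max(28/5, 1078/349) = 5.6 servings → $5.60.
edamame + broccoli with both targets exact would need a negative amount; discard.
Cheapest feasible corner: $1.80.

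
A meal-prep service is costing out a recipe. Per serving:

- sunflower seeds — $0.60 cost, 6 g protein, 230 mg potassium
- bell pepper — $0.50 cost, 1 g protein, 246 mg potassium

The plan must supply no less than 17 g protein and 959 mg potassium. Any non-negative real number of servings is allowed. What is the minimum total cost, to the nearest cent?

With two linear requirements the optimum uses one or two foods; enumerate the corners.
sunflower seeds only: max(17/6, 959/230) = 4.17 servings → $2.50.
bell pepper only: max(17/1, 959/246) = 17 servings → $8.50.
sunflower seeds + bell pepper with both tight: 2.587 servings and 1.48 servings → $2.29.
Cheapest feasible corner: $2.29.

$2.29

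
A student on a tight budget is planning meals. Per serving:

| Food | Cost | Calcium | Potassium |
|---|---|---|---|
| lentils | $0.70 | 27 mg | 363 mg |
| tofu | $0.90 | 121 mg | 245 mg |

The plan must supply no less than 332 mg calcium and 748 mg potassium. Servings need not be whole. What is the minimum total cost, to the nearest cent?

Check every corner: each single food scaled to meet both minima, and each pair solved so both constraints bind.
lentils only: max(332/27, 748/363) = 12.3 servings → $8.61.
tofu only: max(332/121, 748/245) = 3.053 servings → $2.75.
lentils + tofu with both tight: 0.2457 servings and 2.689 servings → $2.59.
The minimum over all feasible corners is $2.59.

$2.59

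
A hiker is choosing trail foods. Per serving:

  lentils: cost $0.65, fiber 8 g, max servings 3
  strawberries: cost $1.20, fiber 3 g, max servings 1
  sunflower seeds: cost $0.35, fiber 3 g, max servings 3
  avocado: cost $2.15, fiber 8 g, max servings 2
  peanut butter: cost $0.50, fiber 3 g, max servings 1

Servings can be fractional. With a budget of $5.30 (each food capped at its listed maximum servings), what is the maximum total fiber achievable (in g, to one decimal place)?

42.7 g

Fiber per dollar: lentils 12.31, sunflower seeds 8.571, peanut butter 6, avocado 3.721, strawberries 2.5.
Take 3 servings of lentils: spends $1.95, +24.0 g fiber (running total 24.0 g).
Take 3 servings of sunflower seeds: spends $1.05, +9.0 g fiber (running total 33.0 g).
Take 1 serving of peanut butter: spends $0.50, +3.0 g fiber (running total 36.0 g).
Take 0.8372 servings of avocado: spends $1.80, +6.7 g fiber (running total 42.7 g).
Greedy by best ratio exhausts the cost allowance optimally: 42.7 g.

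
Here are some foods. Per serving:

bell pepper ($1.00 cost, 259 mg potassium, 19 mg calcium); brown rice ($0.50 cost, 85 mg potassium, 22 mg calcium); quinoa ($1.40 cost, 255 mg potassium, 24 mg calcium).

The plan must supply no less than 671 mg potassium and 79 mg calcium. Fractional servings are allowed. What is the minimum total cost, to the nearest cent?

bell pepper only: max(671/259, 79/19) = 4.158 servings → $4.16.
brown rice only: max(671/85, 79/22) = 7.894 servings → $3.95.
quinoa only: max(671/255, 79/24) = 3.292 servings → $4.61.
bell pepper + brown rice with both tight: 1.971 servings and 1.889 servings → $2.92.
bell pepper + quinoa with both targets exact would need a negative amount; discard.
brown rice + quinoa with both tight: 1.132 servings and 2.254 servings → $3.72.
The minimum over all feasible corners is $2.92.

$2.92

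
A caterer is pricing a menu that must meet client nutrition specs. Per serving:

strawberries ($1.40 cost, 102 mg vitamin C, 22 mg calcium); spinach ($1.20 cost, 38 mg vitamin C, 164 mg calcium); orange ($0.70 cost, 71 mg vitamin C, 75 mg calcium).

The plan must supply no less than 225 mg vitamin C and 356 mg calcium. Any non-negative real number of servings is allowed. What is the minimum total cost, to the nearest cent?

Two binding constraints pin down two serving amounts, so the optimal mix uses at most two foods. The candidates are each food alone (scaled to the tighter of vitamin C/calcium) and each pair with both constraints tight.
strawberries only: max(225/102, 356/22) = 16.18 servings → $22.65.
spinach only: max(225/38, 356/164) = 5.921 servings → $7.11.
orange only: max(225/71, 356/75) = 4.747 servings → $3.32.
strawberries + spinach with both tight: 1.471 servings and 1.973 servings → $4.43.
strawberries + orange: intersection lies outside the first quadrant.
spinach + orange with both tight: 0.9553 servings and 2.658 servings → $3.01.
The minimum over all feasible corners is $3.01.

$3.01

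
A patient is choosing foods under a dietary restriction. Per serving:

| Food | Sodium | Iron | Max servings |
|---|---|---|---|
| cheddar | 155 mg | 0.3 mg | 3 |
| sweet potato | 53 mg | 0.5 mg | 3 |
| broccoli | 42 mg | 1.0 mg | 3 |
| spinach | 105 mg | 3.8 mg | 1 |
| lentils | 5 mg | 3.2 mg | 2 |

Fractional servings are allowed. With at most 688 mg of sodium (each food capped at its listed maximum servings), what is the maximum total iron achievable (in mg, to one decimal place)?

Iron per mg sodium: lentils 0.64, spinach 0.03619, broccoli 0.02381, sweet potato 0.009434, cheddar 0.001935.
Take 2 servings of lentils: uses 10 mg sodium, +6.4 mg iron (running total 6.4 mg).
Take 1 serving of spinach: uses 105 mg sodium, +3.8 mg iron (running total 10.2 mg).
Take 3 servings of broccoli: uses 126 mg sodium, +3.0 mg iron (running total 13.2 mg).
Take 3 servings of sweet potato: uses 159 mg sodium, +1.5 mg iron (running total 14.7 mg).
Take 1.858 servings of cheddar: uses 288 mg sodium, +0.6 mg iron (running total 15.3 mg).
Greedy by best ratio exhausts the sodium allowance optimally: 15.3 mg.

15.3 mg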